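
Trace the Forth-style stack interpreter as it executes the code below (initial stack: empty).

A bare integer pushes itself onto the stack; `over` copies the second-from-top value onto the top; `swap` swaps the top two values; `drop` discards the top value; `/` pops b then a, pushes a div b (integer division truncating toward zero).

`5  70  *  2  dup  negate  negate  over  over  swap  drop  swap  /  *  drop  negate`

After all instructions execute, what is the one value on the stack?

5      -> 5
70     -> 5 70
*      -> 350
2      -> 350 2
dup    -> 350 2 2
negate -> 350 2 -2
negate -> 350 2 2
over   -> 350 2 2 2
over   -> 350 2 2 2 2
swap   -> 350 2 2 2 2
drop   -> 350 2 2 2
swap   -> 350 2 2 2
/      -> 350 2 1
*      -> 350 2
drop   -> 350
negate -> -350

-350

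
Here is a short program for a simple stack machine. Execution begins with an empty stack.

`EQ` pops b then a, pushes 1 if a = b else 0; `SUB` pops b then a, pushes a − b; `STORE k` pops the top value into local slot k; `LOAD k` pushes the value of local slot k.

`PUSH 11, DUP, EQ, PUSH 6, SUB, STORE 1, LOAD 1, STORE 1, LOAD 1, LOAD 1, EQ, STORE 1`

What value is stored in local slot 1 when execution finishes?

PUSH 11 -> 11
DUP     -> 11 11
EQ      -> 1
PUSH 6  -> 1 6
SUB     -> -5
STORE 1 -> (empty)
LOAD 1  -> -5
STORE 1 -> (empty)
LOAD 1  -> -5
LOAD 1  -> -5 -5
EQ      -> 1
STORE 1 -> (empty)

1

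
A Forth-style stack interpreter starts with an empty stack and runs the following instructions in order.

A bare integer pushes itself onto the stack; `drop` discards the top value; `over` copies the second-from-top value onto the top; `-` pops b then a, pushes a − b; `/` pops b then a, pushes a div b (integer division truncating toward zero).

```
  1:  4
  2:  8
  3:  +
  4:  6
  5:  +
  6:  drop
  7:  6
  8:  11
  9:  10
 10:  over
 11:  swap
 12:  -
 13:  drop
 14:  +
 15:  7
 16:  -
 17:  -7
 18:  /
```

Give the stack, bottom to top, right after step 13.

4    : 4
8    : 4 8
+    : 12
6    : 12 6
+    : 18
drop : (empty)
6    : 6
11   : 6 11
10   : 6 11 10
over : 6 11 10 11
swap : 6 11 11 10
-    : 6 11 1
drop : 6 11

[6, 11]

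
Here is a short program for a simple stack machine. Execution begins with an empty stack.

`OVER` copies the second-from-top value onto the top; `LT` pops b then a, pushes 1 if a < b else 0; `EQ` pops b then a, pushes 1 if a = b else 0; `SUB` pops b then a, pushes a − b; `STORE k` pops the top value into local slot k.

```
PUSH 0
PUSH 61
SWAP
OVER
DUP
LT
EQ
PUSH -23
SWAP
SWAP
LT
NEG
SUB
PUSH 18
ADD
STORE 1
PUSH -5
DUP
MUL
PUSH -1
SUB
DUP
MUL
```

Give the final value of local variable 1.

79

PUSH 0   -> [0]
PUSH 61  -> [0, 61]
SWAP     -> [61, 0]
OVER     -> [61, 0, 61]
DUP      -> [61, 0, 61, 61]
LT       -> [61, 0, 0]
EQ       -> [61, 1]
PUSH -23 -> [61, 1, -23]
SWAP     -> [61, -23, 1]
SWAP     -> [61, 1, -23]
LT       -> [61, 0]
NEG      -> [61, 0]
SUB      -> [61]
PUSH 18  -> [61, 18]
ADD      -> [79]
STORE 1  -> []
PUSH -5  -> [-5]
DUP      -> [-5, -5]
MUL      -> [25]
PUSH -1  -> [25, -1]
SUB      -> [26]
DUP      -> [26, 26]
MUL      -> [676]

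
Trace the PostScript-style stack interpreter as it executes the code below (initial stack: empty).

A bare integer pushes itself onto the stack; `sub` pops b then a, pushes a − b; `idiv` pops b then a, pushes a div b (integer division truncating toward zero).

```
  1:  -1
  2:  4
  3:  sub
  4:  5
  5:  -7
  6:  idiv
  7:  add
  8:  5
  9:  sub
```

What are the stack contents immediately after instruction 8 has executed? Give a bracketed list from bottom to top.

[-5, 5]

-1   → [-1]
4    → [-1, 4]
sub  → [-5]
5    → [-5, 5]
-7   → [-5, 5, -7]
idiv → [-5, 0]
add  → [-5]
5    → [-5, 5]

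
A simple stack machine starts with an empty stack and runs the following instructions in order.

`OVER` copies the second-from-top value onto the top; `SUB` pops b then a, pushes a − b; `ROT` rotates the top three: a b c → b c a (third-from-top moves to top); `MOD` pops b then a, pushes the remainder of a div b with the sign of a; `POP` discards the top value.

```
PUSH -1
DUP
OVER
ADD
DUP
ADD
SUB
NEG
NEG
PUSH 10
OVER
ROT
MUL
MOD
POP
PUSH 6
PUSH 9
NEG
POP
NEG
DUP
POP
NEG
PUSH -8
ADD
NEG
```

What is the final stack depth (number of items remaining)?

PUSH -1 -> [-1]
DUP     -> [-1, -1]
OVER    -> [-1, -1, -1]
ADD     -> [-1, -2]
DUP     -> [-1, -2, -2]
ADD     -> [-1, -4]
SUB     -> [3]
NEG     -> [-3]
NEG     -> [3]
PUSH 10 -> [3, 10]
OVER    -> [3, 10, 3]
ROT     -> [10, 3, 3]
MUL     -> [10, 9]
MOD     -> [1]
POP     -> []
PUSH 6  -> [6]
PUSH 9  -> [6, 9]
NEG     -> [6, -9]
POP     -> [6]
NEG     -> [-6]
DUP     -> [-6, -6]
POP     -> [-6]
NEG     -> [6]
PUSH -8 -> [6, -8]
ADD     -> [-2]
NEG     -> [2]

1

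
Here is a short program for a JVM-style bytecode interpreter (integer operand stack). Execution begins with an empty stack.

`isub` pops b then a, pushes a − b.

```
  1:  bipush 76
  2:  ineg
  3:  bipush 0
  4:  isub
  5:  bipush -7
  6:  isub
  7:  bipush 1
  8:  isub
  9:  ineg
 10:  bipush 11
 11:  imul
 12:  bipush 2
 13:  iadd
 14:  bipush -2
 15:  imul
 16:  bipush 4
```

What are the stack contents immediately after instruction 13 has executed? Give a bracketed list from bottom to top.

bipush 76  [76]
ineg       [-76]
bipush 0   [-76, 0]
isub       [-76]
bipush -7  [-76, -7]
isub       [-69]
bipush 1   [-69, 1]
isub       [-70]
ineg       [70]
bipush 11  [70, 11]
imul       [770]
bipush 2   [770, 2]
iadd       [772]

[772]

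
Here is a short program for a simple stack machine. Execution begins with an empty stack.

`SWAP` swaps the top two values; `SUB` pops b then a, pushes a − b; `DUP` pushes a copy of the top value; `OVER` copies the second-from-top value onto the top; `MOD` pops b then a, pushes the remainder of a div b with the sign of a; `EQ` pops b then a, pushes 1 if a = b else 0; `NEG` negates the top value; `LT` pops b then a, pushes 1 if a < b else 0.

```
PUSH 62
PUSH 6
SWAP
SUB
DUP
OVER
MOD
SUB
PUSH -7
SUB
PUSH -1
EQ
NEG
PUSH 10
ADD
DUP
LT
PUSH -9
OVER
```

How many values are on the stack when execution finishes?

PUSH 62  [62]
PUSH 6   [62, 6]
SWAP     [6, 62]
SUB      [-56]
DUP      [-56, -56]
OVER     [-56, -56, -56]
MOD      [-56, 0]
SUB      [-56]
PUSH -7  [-56, -7]
SUB      [-49]
PUSH -1  [-49, -1]
EQ       [0]
NEG      [0]
PUSH 10  [0, 10]
ADD      [10]
DUP      [10, 10]
LT       [0]
PUSH -9  [0, -9]
OVER     [0, -9, 0]

3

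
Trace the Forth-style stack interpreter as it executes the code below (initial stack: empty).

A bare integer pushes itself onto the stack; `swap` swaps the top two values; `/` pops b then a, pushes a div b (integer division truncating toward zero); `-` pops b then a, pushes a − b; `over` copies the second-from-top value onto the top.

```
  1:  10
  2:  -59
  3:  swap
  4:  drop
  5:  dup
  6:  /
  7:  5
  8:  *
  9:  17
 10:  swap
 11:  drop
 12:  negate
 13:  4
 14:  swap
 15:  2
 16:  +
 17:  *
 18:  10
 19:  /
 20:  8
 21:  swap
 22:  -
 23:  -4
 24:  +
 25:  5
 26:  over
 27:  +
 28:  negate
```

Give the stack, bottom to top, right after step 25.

[10, 5]

10      [10]
-59     [10, -59]
swap    [-59, 10]
drop    [-59]
dup     [-59, -59]
/       [1]
5       [1, 5]
*       [5]
17      [5, 17]
swap    [17, 5]
drop    [17]
negate  [-17]
4       [-17, 4]
swap    [4, -17]
2       [4, -17, 2]
+       [4, -15]
*       [-60]
10      [-60, 10]
/       [-6]
8       [-6, 8]
swap    [8, -6]
-       [14]
-4      [14, -4]
+       [10]
5       [10, 5]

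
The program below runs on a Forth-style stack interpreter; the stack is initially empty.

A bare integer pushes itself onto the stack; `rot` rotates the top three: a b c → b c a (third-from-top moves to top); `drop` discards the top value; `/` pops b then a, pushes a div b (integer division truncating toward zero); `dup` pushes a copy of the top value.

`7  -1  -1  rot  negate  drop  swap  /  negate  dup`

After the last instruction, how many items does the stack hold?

7      : 7
-1     : 7 -1
-1     : 7 -1 -1
rot    : -1 -1 7
negate : -1 -1 -7
drop   : -1 -1
swap   : -1 -1
/      : 1
negate : -1
dup    : -1 -1

2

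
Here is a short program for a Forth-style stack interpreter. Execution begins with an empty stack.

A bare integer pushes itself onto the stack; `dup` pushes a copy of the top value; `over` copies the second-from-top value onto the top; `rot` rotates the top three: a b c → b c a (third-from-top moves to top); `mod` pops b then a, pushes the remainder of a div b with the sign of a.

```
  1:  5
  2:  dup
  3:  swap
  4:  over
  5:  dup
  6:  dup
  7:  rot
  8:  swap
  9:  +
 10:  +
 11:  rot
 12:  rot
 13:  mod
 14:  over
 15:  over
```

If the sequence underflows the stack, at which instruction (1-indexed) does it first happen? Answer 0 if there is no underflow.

5    → [5]
dup  → [5, 5]
swap → [5, 5]
over → [5, 5, 5]
dup  → [5, 5, 5, 5]
dup  → [5, 5, 5, 5, 5]
rot  → [5, 5, 5, 5, 5]
swap → [5, 5, 5, 5, 5]
+    → [5, 5, 5, 10]
+    → [5, 5, 15]
rot  → [5, 15, 5]
rot  → [15, 5, 5]
mod  → [15, 0]
over → [15, 0, 15]
over → [15, 0, 15, 0]

0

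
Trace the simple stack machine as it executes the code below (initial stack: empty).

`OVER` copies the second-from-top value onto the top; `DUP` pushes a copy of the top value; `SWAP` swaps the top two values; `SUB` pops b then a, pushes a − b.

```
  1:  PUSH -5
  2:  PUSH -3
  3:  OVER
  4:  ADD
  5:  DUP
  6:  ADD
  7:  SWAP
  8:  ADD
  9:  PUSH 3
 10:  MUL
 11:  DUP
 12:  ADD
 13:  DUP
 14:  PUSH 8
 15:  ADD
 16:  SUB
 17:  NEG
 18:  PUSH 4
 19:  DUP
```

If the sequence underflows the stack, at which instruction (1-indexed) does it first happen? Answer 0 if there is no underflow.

PUSH -5 : -5
PUSH -3 : -5 -3
OVER    : -5 -3 -5
ADD     : -5 -8
DUP     : -5 -8 -8
ADD     : -5 -16
SWAP    : -16 -5
ADD     : -21
PUSH 3  : -21 3
MUL     : -63
DUP     : -63 -63
ADD     : -126
DUP     : -126 -126
PUSH 8  : -126 -126 8
ADD     : -126 -118
SUB     : -8
NEG     : 8
PUSH 4  : 8 4
DUP     : 8 4 4

0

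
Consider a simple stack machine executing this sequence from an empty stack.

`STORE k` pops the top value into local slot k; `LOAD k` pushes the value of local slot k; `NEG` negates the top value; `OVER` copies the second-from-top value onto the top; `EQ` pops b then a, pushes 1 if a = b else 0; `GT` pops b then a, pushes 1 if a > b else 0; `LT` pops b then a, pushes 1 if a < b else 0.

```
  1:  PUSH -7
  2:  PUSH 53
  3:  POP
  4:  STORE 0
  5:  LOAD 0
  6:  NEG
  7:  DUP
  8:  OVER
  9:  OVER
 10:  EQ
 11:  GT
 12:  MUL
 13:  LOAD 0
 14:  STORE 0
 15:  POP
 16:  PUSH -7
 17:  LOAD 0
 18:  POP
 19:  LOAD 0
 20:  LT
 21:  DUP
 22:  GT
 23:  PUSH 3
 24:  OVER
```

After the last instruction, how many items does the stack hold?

3

PUSH -7 : -7
PUSH 53 : -7 53
POP     : -7
STORE 0 : (empty)
LOAD 0  : -7
NEG     : 7
DUP     : 7 7
OVER    : 7 7 7
OVER    : 7 7 7 7
EQ      : 7 7 1
GT      : 7 1
MUL     : 7
LOAD 0  : 7 -7
STORE 0 : 7
POP     : (empty)
PUSH -7 : -7
LOAD 0  : -7 -7
POP     : -7
LOAD 0  : -7 -7
LT      : 0
DUP     : 0 0
GT      : 0
PUSH 3  : 0 3
OVER    : 0 3 0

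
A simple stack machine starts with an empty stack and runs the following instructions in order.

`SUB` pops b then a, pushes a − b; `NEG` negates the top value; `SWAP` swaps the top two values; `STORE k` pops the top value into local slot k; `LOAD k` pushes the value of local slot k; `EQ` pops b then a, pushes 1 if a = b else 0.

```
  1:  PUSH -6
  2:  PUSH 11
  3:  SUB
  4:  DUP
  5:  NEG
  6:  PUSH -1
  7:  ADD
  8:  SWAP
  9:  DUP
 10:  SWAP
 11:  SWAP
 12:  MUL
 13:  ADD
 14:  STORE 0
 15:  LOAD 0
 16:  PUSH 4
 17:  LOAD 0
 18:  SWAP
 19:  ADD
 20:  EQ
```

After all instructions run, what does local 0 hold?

305

PUSH -6 → [-6]
PUSH 11 → [-6, 11]
SUB     → [-17]
DUP     → [-17, -17]
NEG     → [-17, 17]
PUSH -1 → [-17, 17, -1]
ADD     → [-17, 16]
SWAP    → [16, -17]
DUP     → [16, -17, -17]
SWAP    → [16, -17, -17]
SWAP    → [16, -17, -17]
MUL     → [16, 289]
ADD     → [305]
STORE 0 → []
LOAD 0  → [305]
PUSH 4  → [305, 4]
LOAD 0  → [305, 4, 305]
SWAP    → [305, 305, 4]
ADD     → [305, 309]
EQ      → [0]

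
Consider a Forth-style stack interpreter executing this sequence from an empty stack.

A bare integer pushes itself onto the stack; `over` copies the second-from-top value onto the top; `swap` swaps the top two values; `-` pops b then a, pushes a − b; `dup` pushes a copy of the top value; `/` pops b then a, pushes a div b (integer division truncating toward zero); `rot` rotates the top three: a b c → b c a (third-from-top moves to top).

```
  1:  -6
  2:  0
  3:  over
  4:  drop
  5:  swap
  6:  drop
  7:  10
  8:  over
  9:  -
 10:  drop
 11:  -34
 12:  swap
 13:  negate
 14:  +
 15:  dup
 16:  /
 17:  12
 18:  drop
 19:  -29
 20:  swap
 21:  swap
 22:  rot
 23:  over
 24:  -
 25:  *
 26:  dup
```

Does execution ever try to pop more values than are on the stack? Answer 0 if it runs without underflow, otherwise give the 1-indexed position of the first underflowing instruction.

-6     → -6
0      → -6 0
over   → -6 0 -6
drop   → -6 0
swap   → 0 -6
drop   → 0
10     → 0 10
over   → 0 10 0
-      → 0 10
drop   → 0
-34    → 0 -34
swap   → -34 0
negate → -34 0
+      → -34
dup    → -34 -34
/      → 1
12     → 1 12
drop   → 1
-29    → 1 -29
swap   → -29 1
swap   → 1 -29
rot  — needs 3 operands, stack has 2 → underflow

22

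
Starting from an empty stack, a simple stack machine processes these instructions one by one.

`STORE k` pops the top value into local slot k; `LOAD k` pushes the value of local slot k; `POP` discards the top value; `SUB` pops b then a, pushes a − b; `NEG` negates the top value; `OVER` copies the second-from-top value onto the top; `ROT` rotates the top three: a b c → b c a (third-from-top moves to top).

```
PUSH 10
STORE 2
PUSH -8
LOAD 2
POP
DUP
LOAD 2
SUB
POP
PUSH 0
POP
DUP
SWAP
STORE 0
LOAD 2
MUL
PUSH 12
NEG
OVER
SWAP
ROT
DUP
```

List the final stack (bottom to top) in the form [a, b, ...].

PUSH 10  [10]
STORE 2  []
PUSH -8  [-8]
LOAD 2   [-8, 10]
POP      [-8]
DUP      [-8, -8]
LOAD 2   [-8, -8, 10]
SUB      [-8, -18]
POP      [-8]
PUSH 0   [-8, 0]
POP      [-8]
DUP      [-8, -8]
SWAP     [-8, -8]
STORE 0  [-8]
LOAD 2   [-8, 10]
MUL      [-80]
PUSH 12  [-80, 12]
NEG      [-80, -12]
OVER     [-80, -12, -80]
SWAP     [-80, -80, -12]
ROT      [-80, -12, -80]
DUP      [-80, -12, -80, -80]

[-80, -12, -80, -80]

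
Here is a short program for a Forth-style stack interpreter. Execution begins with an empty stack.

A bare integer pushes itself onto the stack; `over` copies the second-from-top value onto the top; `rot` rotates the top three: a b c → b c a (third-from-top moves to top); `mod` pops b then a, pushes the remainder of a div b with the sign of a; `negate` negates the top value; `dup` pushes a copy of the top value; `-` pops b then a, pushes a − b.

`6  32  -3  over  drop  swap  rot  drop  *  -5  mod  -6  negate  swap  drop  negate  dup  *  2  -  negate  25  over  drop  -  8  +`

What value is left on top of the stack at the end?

6       6
32      6 32
-3      6 32 -3
over    6 32 -3 32
drop    6 32 -3
swap    6 -3 32
rot     -3 32 6
drop    -3 32
*       -96
-5      -96 -5
mod     -1
-6      -1 -6
negate  -1 6
swap    6 -1
drop    6
negate  -6
dup     -6 -6
*       36
2       36 2
-       34
negate  -34
25      -34 25
over    -34 25 -34
drop    -34 25
-       -59
8       -59 8
+       -51

-51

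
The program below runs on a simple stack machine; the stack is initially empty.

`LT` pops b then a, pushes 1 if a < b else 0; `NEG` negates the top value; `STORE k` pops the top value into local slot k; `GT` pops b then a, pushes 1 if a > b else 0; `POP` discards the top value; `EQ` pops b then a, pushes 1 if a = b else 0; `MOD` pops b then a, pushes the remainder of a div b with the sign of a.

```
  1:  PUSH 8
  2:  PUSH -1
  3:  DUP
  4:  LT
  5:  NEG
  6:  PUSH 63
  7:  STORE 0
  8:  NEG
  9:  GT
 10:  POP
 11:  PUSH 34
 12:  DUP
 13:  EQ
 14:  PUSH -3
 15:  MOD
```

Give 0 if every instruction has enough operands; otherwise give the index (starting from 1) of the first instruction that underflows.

0

PUSH 8   8
PUSH -1  8 -1
DUP      8 -1 -1
LT       8 0
NEG      8 0
PUSH 63  8 0 63
STORE 0  8 0
NEG      8 0
GT       1
POP      (empty)
PUSH 34  34
DUP      34 34
EQ       1
PUSH -3  1 -3
MOD      1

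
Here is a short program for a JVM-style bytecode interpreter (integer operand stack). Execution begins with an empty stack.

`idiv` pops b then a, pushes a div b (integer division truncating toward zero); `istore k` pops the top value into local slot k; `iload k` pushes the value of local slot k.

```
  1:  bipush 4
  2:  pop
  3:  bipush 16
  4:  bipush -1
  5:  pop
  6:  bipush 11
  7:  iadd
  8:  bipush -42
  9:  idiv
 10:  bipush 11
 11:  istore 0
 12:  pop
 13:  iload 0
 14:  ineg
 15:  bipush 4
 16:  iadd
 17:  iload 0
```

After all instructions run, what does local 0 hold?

11

bipush 4   -> [4]
pop        -> []
bipush 16  -> [16]
bipush -1  -> [16, -1]
pop        -> [16]
bipush 11  -> [16, 11]
iadd       -> [27]
bipush -42 -> [27, -42]
idiv       -> [0]
bipush 11  -> [0, 11]
istore 0   -> [0]
pop        -> []
iload 0    -> [11]
ineg       -> [-11]
bipush 4   -> [-11, 4]
iadd       -> [-7]
iload 0    -> [-7, 11]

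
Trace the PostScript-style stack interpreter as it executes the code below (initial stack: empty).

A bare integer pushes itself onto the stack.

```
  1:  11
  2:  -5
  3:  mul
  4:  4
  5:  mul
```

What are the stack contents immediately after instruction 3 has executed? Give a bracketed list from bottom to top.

11  : 11
-5  : 11 -5
mul : -55

[-55]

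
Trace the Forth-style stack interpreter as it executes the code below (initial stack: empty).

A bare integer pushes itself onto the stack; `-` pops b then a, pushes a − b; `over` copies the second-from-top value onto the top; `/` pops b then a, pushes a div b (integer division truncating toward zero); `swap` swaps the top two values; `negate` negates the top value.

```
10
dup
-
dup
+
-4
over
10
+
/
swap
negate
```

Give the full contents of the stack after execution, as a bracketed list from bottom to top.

10      [10]
dup     [10, 10]
-       [0]
dup     [0, 0]
+       [0]
-4      [0, -4]
over    [0, -4, 0]
10      [0, -4, 0, 10]
+       [0, -4, 10]
/       [0, 0]
swap    [0, 0]
negate  [0, 0]

[0, 0]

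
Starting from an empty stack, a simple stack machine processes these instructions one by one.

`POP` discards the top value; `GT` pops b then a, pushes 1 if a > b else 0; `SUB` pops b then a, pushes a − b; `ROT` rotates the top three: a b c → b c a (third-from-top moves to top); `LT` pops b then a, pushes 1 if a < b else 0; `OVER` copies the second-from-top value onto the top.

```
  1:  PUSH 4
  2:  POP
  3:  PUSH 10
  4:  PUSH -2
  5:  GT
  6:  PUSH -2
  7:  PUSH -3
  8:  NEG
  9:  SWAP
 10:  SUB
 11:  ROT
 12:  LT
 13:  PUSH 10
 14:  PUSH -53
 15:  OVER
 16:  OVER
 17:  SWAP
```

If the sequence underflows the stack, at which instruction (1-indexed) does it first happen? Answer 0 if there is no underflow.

PUSH 4   4
POP      (empty)
PUSH 10  10
PUSH -2  10 -2
GT       1
PUSH -2  1 -2
PUSH -3  1 -2 -3
NEG      1 -2 3
SWAP     1 3 -2
SUB      1 5
ROT  — needs 3 operands, stack has 2 → underflow

11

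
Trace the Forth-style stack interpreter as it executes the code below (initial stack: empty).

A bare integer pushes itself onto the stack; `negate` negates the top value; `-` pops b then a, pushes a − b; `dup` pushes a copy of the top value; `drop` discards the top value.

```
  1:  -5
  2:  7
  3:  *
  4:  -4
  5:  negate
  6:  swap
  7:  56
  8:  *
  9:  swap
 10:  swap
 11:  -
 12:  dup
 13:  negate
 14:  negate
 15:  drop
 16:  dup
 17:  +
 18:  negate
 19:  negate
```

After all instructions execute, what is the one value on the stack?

-5      [-5]
7       [-5, 7]
*       [-35]
-4      [-35, -4]
negate  [-35, 4]
swap    [4, -35]
56      [4, -35, 56]
*       [4, -1960]
swap    [-1960, 4]
swap    [4, -1960]
-       [1964]
dup     [1964, 1964]
negate  [1964, -1964]
negate  [1964, 1964]
drop    [1964]
dup     [1964, 1964]
+       [3928]
negate  [-3928]
negate  [3928]

3928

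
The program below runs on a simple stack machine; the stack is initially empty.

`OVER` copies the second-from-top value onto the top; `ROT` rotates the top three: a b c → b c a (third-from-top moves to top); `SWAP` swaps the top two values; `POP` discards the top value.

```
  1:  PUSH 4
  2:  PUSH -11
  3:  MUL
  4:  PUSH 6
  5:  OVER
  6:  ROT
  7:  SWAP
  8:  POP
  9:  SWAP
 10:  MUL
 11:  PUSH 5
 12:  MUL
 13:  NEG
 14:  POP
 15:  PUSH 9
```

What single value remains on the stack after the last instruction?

9

PUSH 4    [4]
PUSH -11  [4, -11]
MUL       [-44]
PUSH 6    [-44, 6]
OVER      [-44, 6, -44]
ROT       [6, -44, -44]
SWAP      [6, -44, -44]
POP       [6, -44]
SWAP      [-44, 6]
MUL       [-264]
PUSH 5    [-264, 5]
MUL       [-1320]
NEG       [1320]
POP       []
PUSH 9    [9]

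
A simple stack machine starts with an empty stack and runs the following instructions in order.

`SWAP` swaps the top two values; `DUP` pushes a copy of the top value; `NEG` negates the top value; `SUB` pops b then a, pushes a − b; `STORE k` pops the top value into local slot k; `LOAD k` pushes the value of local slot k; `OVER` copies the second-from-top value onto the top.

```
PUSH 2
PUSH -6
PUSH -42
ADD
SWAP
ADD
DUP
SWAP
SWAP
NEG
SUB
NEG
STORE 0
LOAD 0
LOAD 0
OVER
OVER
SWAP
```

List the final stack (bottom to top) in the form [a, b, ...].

[92, 92, 92, 92]

PUSH 2   -> [2]
PUSH -6  -> [2, -6]
PUSH -42 -> [2, -6, -42]
ADD      -> [2, -48]
SWAP     -> [-48, 2]
ADD      -> [-46]
DUP      -> [-46, -46]
SWAP     -> [-46, -46]
SWAP     -> [-46, -46]
NEG      -> [-46, 46]
SUB      -> [-92]
NEG      -> [92]
STORE 0  -> []
LOAD 0   -> [92]
LOAD 0   -> [92, 92]
OVER     -> [92, 92, 92]
OVER     -> [92, 92, 92, 92]
SWAP     -> [92, 92, 92, 92]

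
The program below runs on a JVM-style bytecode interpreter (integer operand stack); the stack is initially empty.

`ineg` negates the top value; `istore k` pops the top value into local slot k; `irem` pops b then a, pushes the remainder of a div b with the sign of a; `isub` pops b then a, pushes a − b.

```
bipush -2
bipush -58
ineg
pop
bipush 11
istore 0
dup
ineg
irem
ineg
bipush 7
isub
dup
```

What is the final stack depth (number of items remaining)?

2

bipush -2  : [-2]
bipush -58 : [-2, -58]
ineg       : [-2, 58]
pop        : [-2]
bipush 11  : [-2, 11]
istore 0   : [-2]
dup        : [-2, -2]
ineg       : [-2, 2]
irem       : [0]
ineg       : [0]
bipush 7   : [0, 7]
isub       : [-7]
dup        : [-7, -7]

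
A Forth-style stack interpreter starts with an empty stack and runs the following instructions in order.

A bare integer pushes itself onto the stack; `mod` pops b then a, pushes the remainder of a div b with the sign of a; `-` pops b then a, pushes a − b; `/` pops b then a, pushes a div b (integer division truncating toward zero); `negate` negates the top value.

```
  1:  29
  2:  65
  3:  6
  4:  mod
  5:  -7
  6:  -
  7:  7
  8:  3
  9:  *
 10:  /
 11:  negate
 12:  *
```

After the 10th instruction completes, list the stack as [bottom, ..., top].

29  : [29]
65  : [29, 65]
6   : [29, 65, 6]
mod : [29, 5]
-7  : [29, 5, -7]
-   : [29, 12]
7   : [29, 12, 7]
3   : [29, 12, 7, 3]
*   : [29, 12, 21]
/   : [29, 0]

[29, 0]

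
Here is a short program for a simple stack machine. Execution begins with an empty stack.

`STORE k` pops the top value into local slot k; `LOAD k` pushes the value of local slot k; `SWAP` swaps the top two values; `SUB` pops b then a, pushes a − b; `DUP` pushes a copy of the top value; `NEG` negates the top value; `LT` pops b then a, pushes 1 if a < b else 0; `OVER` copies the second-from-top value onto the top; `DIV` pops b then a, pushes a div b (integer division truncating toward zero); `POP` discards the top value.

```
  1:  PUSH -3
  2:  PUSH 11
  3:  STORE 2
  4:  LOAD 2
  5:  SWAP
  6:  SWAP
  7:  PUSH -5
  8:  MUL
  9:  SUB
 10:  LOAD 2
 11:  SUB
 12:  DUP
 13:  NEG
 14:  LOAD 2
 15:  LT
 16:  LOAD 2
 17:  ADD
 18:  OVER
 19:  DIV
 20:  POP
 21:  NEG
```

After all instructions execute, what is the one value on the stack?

PUSH -3  -3
PUSH 11  -3 11
STORE 2  -3
LOAD 2   -3 11
SWAP     11 -3
SWAP     -3 11
PUSH -5  -3 11 -5
MUL      -3 -55
SUB      52
LOAD 2   52 11
SUB      41
DUP      41 41
NEG      41 -41
LOAD 2   41 -41 11
LT       41 1
LOAD 2   41 1 11
ADD      41 12
OVER     41 12 41
DIV      41 0
POP      41
NEG      -41

-41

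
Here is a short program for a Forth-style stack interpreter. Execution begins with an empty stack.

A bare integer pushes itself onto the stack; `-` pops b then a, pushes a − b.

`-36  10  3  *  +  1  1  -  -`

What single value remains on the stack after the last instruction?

-6

-36  [-36]
10   [-36, 10]
3    [-36, 10, 3]
*    [-36, 30]
+    [-6]
1    [-6, 1]
1    [-6, 1, 1]
-    [-6, 0]
-    [-6]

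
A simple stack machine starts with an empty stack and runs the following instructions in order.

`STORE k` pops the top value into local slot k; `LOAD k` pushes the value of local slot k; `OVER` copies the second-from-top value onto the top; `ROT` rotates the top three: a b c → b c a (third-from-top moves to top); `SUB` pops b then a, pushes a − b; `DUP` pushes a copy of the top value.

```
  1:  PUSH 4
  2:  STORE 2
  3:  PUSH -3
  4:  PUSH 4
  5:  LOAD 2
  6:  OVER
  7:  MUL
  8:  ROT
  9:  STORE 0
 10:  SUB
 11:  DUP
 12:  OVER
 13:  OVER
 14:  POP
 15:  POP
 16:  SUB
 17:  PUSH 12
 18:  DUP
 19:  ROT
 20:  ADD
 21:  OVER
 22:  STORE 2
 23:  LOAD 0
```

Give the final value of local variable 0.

PUSH 4  → [4]
STORE 2 → []
PUSH -3 → [-3]
PUSH 4  → [-3, 4]
LOAD 2  → [-3, 4, 4]
OVER    → [-3, 4, 4, 4]
MUL     → [-3, 4, 16]
ROT     → [4, 16, -3]
STORE 0 → [4, 16]
SUB     → [-12]
DUP     → [-12, -12]
OVER    → [-12, -12, -12]
OVER    → [-12, -12, -12, -12]
POP     → [-12, -12, -12]
POP     → [-12, -12]
SUB     → [0]
PUSH 12 → [0, 12]
DUP     → [0, 12, 12]
ROT     → [12, 12, 0]
ADD     → [12, 12]
OVER    → [12, 12, 12]
STORE 2 → [12, 12]
LOAD 0  → [12, 12, -3]

-3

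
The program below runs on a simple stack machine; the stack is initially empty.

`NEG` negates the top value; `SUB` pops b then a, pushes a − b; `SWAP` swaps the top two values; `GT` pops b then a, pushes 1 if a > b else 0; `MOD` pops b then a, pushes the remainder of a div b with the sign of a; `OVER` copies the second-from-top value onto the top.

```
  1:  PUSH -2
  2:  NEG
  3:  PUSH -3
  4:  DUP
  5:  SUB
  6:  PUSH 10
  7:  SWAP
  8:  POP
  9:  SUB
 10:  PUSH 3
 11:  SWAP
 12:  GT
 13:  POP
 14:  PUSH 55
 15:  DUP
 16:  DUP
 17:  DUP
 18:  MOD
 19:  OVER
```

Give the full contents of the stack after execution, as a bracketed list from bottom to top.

[55, 55, 0, 55]

PUSH -2 → -2
NEG     → 2
PUSH -3 → 2 -3
DUP     → 2 -3 -3
SUB     → 2 0
PUSH 10 → 2 0 10
SWAP    → 2 10 0
POP     → 2 10
SUB     → -8
PUSH 3  → -8 3
SWAP    → 3 -8
GT      → 1
POP     → (empty)
PUSH 55 → 55
DUP     → 55 55
DUP     → 55 55 55
DUP     → 55 55 55 55
MOD     → 55 55 0
OVER    → 55 55 0 55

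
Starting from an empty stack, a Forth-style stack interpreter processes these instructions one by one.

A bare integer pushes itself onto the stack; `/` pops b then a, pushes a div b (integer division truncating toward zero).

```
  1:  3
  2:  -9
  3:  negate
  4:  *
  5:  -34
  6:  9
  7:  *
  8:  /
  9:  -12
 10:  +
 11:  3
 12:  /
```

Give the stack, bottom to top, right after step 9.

[0, -12]

3      -> [3]
-9     -> [3, -9]
negate -> [3, 9]
*      -> [27]
-34    -> [27, -34]
9      -> [27, -34, 9]
*      -> [27, -306]
/      -> [0]
-12    -> [0, -12]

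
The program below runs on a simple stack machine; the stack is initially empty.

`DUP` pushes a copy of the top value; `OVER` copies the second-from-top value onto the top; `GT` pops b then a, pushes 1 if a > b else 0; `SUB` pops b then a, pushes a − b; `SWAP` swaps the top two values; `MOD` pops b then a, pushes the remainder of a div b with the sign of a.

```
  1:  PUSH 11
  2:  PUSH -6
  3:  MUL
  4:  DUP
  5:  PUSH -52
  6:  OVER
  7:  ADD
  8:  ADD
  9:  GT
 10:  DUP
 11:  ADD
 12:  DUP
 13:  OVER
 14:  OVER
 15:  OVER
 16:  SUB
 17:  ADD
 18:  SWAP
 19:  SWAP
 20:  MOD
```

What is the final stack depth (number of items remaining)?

PUSH 11  : [11]
PUSH -6  : [11, -6]
MUL      : [-66]
DUP      : [-66, -66]
PUSH -52 : [-66, -66, -52]
OVER     : [-66, -66, -52, -66]
ADD      : [-66, -66, -118]
ADD      : [-66, -184]
GT       : [1]
DUP      : [1, 1]
ADD      : [2]
DUP      : [2, 2]
OVER     : [2, 2, 2]
OVER     : [2, 2, 2, 2]
OVER     : [2, 2, 2, 2, 2]
SUB      : [2, 2, 2, 0]
ADD      : [2, 2, 2]
SWAP     : [2, 2, 2]
SWAP     : [2, 2, 2]
MOD      : [2, 0]

2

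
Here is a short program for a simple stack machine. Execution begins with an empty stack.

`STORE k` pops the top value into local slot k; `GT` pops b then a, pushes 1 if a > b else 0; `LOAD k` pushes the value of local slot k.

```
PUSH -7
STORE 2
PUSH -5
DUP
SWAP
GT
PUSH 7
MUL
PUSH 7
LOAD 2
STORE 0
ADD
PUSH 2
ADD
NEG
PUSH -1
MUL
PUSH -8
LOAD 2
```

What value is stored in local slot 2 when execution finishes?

PUSH -7 → [-7]
STORE 2 → []
PUSH -5 → [-5]
DUP     → [-5, -5]
SWAP    → [-5, -5]
GT      → [0]
PUSH 7  → [0, 7]
MUL     → [0]
PUSH 7  → [0, 7]
LOAD 2  → [0, 7, -7]
STORE 0 → [0, 7]
ADD     → [7]
PUSH 2  → [7, 2]
ADD     → [9]
NEG     → [-9]
PUSH -1 → [-9, -1]
MUL     → [9]
PUSH -8 → [9, -8]
LOAD 2  → [9, -8, -7]

-7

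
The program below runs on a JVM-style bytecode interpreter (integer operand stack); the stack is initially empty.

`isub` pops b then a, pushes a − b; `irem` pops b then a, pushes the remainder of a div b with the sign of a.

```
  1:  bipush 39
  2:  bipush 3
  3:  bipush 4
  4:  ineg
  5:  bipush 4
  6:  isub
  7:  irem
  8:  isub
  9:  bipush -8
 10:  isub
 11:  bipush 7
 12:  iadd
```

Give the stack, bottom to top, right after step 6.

bipush 39 → [39]
bipush 3  → [39, 3]
bipush 4  → [39, 3, 4]
ineg      → [39, 3, -4]
bipush 4  → [39, 3, -4, 4]
isub      → [39, 3, -8]

[39, 3, -8]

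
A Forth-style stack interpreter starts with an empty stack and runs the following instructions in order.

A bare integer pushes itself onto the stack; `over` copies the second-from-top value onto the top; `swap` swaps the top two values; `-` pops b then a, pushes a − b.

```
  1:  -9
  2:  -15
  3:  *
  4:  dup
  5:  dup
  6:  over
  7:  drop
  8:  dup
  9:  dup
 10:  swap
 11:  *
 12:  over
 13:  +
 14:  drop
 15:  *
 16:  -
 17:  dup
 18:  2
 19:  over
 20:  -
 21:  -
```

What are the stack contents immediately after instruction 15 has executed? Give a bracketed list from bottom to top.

-9   → -9
-15  → -9 -15
*    → 135
dup  → 135 135
dup  → 135 135 135
over → 135 135 135 135
drop → 135 135 135
dup  → 135 135 135 135
dup  → 135 135 135 135 135
swap → 135 135 135 135 135
*    → 135 135 135 18225
over → 135 135 135 18225 135
+    → 135 135 135 18360
drop → 135 135 135
*    → 135 18225

[135, 18225]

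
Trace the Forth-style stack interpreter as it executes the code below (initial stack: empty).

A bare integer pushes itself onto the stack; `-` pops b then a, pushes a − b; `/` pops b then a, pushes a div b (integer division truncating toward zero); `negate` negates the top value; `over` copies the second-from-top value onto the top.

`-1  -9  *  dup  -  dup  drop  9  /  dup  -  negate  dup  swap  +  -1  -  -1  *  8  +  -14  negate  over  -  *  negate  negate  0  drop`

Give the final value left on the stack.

-1     → -1
-9     → -1 -9
*      → 9
dup    → 9 9
-      → 0
dup    → 0 0
drop   → 0
9      → 0 9
/      → 0
dup    → 0 0
-      → 0
negate → 0
dup    → 0 0
swap   → 0 0
+      → 0
-1     → 0 -1
-      → 1
-1     → 1 -1
*      → -1
8      → -1 8
+      → 7
-14    → 7 -14
negate → 7 14
over   → 7 14 7
-      → 7 7
*      → 49
negate → -49
negate → 49
0      → 49 0
drop   → 49

49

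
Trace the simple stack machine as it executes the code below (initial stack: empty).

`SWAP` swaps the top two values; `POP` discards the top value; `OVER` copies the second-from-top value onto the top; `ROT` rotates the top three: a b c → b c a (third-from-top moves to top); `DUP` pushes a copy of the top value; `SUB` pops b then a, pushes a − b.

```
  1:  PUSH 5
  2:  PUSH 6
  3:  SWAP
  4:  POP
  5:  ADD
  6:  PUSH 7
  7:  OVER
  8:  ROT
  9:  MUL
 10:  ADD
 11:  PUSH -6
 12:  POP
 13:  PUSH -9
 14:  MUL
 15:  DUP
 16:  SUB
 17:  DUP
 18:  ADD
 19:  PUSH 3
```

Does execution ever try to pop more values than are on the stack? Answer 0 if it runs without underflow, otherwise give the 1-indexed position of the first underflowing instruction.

5

PUSH 5  [5]
PUSH 6  [5, 6]
SWAP    [6, 5]
POP     [6]
ADD  — needs 2 operands, stack has 1 → underflow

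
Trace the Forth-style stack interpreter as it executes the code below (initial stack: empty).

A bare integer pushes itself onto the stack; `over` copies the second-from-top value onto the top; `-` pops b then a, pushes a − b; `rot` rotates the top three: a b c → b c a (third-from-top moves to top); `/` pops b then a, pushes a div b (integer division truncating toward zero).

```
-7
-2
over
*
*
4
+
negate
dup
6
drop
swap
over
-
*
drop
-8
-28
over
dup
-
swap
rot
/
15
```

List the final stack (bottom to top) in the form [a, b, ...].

-7     → -7
-2     → -7 -2
over   → -7 -2 -7
*      → -7 14
*      → -98
4      → -98 4
+      → -94
negate → 94
dup    → 94 94
6      → 94 94 6
drop   → 94 94
swap   → 94 94
over   → 94 94 94
-      → 94 0
*      → 0
drop   → (empty)
-8     → -8
-28    → -8 -28
over   → -8 -28 -8
dup    → -8 -28 -8 -8
-      → -8 -28 0
swap   → -8 0 -28
rot    → 0 -28 -8
/      → 0 3
15     → 0 3 15

[0, 3, 15]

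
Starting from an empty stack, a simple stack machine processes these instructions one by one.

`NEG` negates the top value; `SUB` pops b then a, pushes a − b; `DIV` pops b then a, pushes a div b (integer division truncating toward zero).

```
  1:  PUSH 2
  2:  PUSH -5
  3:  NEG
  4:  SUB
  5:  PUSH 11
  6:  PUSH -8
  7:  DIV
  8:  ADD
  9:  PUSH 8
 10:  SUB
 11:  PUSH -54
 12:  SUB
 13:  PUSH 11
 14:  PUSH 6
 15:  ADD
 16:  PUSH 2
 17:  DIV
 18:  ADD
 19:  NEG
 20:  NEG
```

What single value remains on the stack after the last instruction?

50

PUSH 2    2
PUSH -5   2 -5
NEG       2 5
SUB       -3
PUSH 11   -3 11
PUSH -8   -3 11 -8
DIV       -3 -1
ADD       -4
PUSH 8    -4 8
SUB       -12
PUSH -54  -12 -54
SUB       42
PUSH 11   42 11
PUSH 6    42 11 6
ADD       42 17
PUSH 2    42 17 2
DIV       42 8
ADD       50
NEG       -50
NEG       50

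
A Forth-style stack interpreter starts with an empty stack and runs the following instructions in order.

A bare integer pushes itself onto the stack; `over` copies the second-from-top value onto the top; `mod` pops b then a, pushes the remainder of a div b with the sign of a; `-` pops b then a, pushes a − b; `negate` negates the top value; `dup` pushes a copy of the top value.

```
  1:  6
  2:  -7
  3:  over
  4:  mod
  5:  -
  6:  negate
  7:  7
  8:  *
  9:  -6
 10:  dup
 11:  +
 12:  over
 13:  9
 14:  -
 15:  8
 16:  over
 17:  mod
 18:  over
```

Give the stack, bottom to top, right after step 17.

6       [6]
-7      [6, -7]
over    [6, -7, 6]
mod     [6, -1]
-       [7]
negate  [-7]
7       [-7, 7]
*       [-49]
-6      [-49, -6]
dup     [-49, -6, -6]
+       [-49, -12]
over    [-49, -12, -49]
9       [-49, -12, -49, 9]
-       [-49, -12, -58]
8       [-49, -12, -58, 8]
over    [-49, -12, -58, 8, -58]
mod     [-49, -12, -58, 8]

[-49, -12, -58, 8]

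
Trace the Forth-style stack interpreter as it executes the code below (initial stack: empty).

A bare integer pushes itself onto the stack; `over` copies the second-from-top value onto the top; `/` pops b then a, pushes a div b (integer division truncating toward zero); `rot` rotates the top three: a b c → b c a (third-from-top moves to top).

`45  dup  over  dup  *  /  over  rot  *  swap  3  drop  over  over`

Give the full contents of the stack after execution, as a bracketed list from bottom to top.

45    [45]
dup   [45, 45]
over  [45, 45, 45]
dup   [45, 45, 45, 45]
*     [45, 45, 2025]
/     [45, 0]
over  [45, 0, 45]
rot   [0, 45, 45]
*     [0, 2025]
swap  [2025, 0]
3     [2025, 0, 3]
drop  [2025, 0]
over  [2025, 0, 2025]
over  [2025, 0, 2025, 0]

[2025, 0, 2025, 0]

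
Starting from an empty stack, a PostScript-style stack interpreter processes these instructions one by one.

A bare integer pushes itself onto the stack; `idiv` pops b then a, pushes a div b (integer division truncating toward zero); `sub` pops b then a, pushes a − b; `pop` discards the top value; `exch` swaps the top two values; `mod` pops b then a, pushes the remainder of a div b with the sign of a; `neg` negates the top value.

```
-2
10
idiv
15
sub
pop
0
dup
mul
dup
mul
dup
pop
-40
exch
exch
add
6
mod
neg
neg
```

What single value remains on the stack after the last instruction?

-2   → [-2]
10   → [-2, 10]
idiv → [0]
15   → [0, 15]
sub  → [-15]
pop  → []
0    → [0]
dup  → [0, 0]
mul  → [0]
dup  → [0, 0]
mul  → [0]
dup  → [0, 0]
pop  → [0]
-40  → [0, -40]
exch → [-40, 0]
exch → [0, -40]
add  → [-40]
6    → [-40, 6]
mod  → [-4]
neg  → [4]
neg  → [-4]

-4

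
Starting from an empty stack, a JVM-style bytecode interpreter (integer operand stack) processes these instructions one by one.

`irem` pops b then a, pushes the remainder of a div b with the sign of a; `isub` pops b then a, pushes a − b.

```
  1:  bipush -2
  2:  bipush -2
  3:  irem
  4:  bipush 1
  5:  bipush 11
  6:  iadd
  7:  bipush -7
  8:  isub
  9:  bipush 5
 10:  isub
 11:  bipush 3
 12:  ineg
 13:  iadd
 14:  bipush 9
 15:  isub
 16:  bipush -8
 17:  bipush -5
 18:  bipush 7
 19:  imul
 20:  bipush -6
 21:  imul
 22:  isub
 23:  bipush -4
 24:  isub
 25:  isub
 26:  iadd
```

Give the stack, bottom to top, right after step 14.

bipush -2 -> [-2]
bipush -2 -> [-2, -2]
irem      -> [0]
bipush 1  -> [0, 1]
bipush 11 -> [0, 1, 11]
iadd      -> [0, 12]
bipush -7 -> [0, 12, -7]
isub      -> [0, 19]
bipush 5  -> [0, 19, 5]
isub      -> [0, 14]
bipush 3  -> [0, 14, 3]
ineg      -> [0, 14, -3]
iadd      -> [0, 11]
bipush 9  -> [0, 11, 9]

[0, 11, 9]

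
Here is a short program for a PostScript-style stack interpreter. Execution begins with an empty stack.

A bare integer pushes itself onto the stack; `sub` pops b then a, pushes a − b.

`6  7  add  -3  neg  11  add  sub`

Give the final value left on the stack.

6   → [6]
7   → [6, 7]
add → [13]
-3  → [13, -3]
neg → [13, 3]
11  → [13, 3, 11]
add → [13, 14]
sub → [-1]

-1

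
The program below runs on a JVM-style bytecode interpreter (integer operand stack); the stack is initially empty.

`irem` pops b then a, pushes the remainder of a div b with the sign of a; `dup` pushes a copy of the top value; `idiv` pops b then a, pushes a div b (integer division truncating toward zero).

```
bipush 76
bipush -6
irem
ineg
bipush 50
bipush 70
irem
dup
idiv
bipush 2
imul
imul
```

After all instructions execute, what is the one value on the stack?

bipush 76 -> [76]
bipush -6 -> [76, -6]
irem      -> [4]
ineg      -> [-4]
bipush 50 -> [-4, 50]
bipush 70 -> [-4, 50, 70]
irem      -> [-4, 50]
dup       -> [-4, 50, 50]
idiv      -> [-4, 1]
bipush 2  -> [-4, 1, 2]
imul      -> [-4, 2]
imul      -> [-8]

-8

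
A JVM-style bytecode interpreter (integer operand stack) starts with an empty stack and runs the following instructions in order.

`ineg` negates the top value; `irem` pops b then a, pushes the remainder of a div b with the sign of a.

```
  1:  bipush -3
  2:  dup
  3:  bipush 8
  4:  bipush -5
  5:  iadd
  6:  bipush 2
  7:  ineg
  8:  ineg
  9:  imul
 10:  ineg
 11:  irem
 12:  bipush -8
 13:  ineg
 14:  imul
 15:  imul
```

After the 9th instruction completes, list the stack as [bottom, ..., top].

[-3, -3, 6]

bipush -3 -> -3
dup       -> -3 -3
bipush 8  -> -3 -3 8
bipush -5 -> -3 -3 8 -5
iadd      -> -3 -3 3
bipush 2  -> -3 -3 3 2
ineg      -> -3 -3 3 -2
ineg      -> -3 -3 3 2
imul      -> -3 -3 6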